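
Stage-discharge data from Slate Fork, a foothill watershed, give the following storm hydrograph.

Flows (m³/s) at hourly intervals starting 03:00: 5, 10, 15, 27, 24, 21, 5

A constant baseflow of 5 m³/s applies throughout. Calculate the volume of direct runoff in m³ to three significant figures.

V ≈ 2.59 × 10^5 m³

Direct-runoff ordinates (Q − Q_b): 0.0, 5.0, 10.0, 22.0, 19.0, 16.0, 0.0 m³/s.
ΣQ_DR = 72.00 m³/s.
With Δt = 1 h = 3600 s, V = ΣQ_DR · Δt = 72.00 × 3600 = 2.59 × 10^5 m³.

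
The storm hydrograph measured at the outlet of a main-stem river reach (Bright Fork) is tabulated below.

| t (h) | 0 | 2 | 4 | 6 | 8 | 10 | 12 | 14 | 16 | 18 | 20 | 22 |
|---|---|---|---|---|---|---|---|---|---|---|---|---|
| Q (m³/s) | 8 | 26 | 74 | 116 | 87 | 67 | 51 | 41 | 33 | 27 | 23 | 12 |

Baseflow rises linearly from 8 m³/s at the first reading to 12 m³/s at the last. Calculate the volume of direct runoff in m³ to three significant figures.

V ≈ 3.20 × 10^6 m³

Direct-runoff ordinates (Q − Q_b): 0.00, 17.64, 65.27, 106.91, 77.55, 57.18, 40.82, 30.45, 22.09, 15.73, 11.36, 0.00 m³/s.
ΣQ_DR = 445.0 m³/s.
With Δt = 2 h = 7200 s, V = ΣQ_DR · Δt = 445.0 × 7200 = 3.20 × 10^6 m³.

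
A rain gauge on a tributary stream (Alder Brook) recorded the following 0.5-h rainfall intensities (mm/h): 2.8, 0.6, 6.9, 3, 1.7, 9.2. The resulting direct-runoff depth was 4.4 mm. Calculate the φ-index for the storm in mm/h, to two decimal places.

φ ≈ 3.65 mm/h

Only the 2 blocks with intensity above φ contribute runoff: 6.9, 9.2 mm/h.
Σ(I−φ)·Δt = d  ⇒  (6.9+9.2 − 2φ)·0.5 = 4.4
φ = (16.10 − 4.4/0.5) / 2 = 3.65 mm/h.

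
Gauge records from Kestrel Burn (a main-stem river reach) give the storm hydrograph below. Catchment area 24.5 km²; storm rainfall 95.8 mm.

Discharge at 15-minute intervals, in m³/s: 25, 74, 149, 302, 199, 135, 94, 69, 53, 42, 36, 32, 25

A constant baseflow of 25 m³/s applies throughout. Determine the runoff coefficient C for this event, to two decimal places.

ΣQ_DR = 910.0 m³/s; V = ΣQ_DR·Δt = 8.190 × 10^5 m³.
Runoff depth d = V / A = 33.43 mm.
C = d / P = 33.43 / 95.8 = 0.35.

C ≈ 0.35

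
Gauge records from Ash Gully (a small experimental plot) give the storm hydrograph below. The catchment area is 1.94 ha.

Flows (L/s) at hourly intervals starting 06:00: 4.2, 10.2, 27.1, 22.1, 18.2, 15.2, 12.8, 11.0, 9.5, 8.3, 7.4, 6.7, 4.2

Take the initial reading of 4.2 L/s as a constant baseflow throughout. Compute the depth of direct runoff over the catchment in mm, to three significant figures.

d ≈ 19.0 mm

Direct runoff: 0.0, 6.0, 22.9, 17.9, 14.0, 11.0, 8.6, 6.8, 5.3, 4.1, 3.2, 2.5, 0.0 L/s; ΣQ_DR = 102.3 L/s.
V = ΣQ_DR · Δt = 102.3 × 3600 s = 3.683 × 10^5 L.
Over A = 1.94 ha, depth = V / A = 19.0 mm.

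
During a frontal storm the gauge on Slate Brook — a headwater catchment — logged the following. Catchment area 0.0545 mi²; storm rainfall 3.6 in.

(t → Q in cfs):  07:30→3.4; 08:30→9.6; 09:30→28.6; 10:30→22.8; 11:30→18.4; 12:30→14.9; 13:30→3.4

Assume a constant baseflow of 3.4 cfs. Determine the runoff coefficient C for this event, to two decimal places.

C ≈ 0.61

ΣQ_DR = 77.30 cfs; V = ΣQ_DR·Δt = 2.783 × 10^5 ft³.
Runoff depth d = V / A = 2.198 in.
C = d / P = 2.198 / 3.6 = 0.61.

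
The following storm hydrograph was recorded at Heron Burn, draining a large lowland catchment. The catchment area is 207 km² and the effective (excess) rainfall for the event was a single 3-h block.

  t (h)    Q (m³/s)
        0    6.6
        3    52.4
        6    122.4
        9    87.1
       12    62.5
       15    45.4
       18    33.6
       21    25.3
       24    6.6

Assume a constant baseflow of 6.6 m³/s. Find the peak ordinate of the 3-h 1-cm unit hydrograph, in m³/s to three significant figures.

U_p ≈ 58.0 m³/s

Direct runoff: 0.0, 45.8, 115.8, 80.5, 55.9, 38.8, 27.0, 18.7, 0.0 m³/s; ΣQ_DR = 382.5 m³/s, peak = 115.8 m³/s.
Runoff depth d = ΣQ_DR·Δt / A = 382.5 × 10800 / (207 km²) = 19.96 mm.
The 1-cm UH is the DRH scaled by (10 mm)/d, so U_p = 115.8 × 10/19.96 = 58.0 m³/s.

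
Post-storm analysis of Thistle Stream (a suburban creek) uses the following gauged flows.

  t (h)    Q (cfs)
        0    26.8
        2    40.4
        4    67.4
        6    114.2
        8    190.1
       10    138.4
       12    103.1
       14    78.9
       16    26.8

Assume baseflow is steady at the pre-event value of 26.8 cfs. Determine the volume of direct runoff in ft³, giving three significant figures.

V ≈ 3.92 × 10^6 ft³

Direct-runoff ordinates (Q − Q_b): 0.0, 13.6, 40.6, 87.4, 163.3, 111.6, 76.3, 52.1, 0.0 cfs.
ΣQ_DR = 544.9 cfs.
With Δt = 2 h = 7200 s, V = ΣQ_DR · Δt = 544.9 × 7200 = 3.92 × 10^6 ft³.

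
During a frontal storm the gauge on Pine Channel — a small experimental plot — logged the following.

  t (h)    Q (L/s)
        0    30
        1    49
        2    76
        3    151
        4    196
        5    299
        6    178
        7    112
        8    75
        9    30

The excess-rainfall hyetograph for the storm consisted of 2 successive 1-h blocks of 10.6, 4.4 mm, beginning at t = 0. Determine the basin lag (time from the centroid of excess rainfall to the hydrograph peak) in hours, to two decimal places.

t_L ≈ 4.21 h

Centroid of excess rainfall: t_c = Σ P_i·t̄_i / ΣP_i = 0.7933 h (block centres at 0.5, 1.5 h).
Hydrograph peak occurs at t = 5 h, so basin lag t_L = 5 − 0.7933 = 4.21 h.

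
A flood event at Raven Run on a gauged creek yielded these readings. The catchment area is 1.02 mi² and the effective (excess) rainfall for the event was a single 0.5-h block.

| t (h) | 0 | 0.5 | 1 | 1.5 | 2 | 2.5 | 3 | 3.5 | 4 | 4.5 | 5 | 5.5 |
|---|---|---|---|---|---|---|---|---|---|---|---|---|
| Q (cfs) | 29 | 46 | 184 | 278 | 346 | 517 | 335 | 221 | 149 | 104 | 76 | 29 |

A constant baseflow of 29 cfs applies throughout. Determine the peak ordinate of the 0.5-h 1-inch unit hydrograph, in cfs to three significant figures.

Direct runoff: 0.0, 17.0, 155.0, 249.0, 317.0, 488.0, 306.0, 192.0, 120.0, 75.0, 47.0, 0.0 cfs; ΣQ_DR = 1966 cfs, peak = 488.0 cfs.
Runoff depth d = ΣQ_DR·Δt / A = 1966 × 1800 / (1.02 mi²) = 1.493 in.
The 1-inch UH is the DRH scaled by (1 in)/d, so U_p = 488.0 × 1/1.493 = 327 cfs.

U_p ≈ 327 cfs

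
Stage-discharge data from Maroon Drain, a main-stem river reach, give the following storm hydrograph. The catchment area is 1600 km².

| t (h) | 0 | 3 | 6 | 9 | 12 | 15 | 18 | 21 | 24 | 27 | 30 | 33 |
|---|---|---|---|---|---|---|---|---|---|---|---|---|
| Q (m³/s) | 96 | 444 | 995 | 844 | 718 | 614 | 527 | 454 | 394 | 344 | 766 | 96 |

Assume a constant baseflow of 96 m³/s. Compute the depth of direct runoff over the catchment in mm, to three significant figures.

d ≈ 34.7 mm

Direct runoff: 0.0, 348.0, 899.0, 748.0, 622.0, 518.0, 431.0, 358.0, 298.0, 248.0, 670.0, 0.0 m³/s; ΣQ_DR = 5140 m³/s.
V = ΣQ_DR · Δt = 5140 × 10800 s = 5.551 × 10^7 m³.
Over A = 1600 km², depth = V / A = 34.7 mm.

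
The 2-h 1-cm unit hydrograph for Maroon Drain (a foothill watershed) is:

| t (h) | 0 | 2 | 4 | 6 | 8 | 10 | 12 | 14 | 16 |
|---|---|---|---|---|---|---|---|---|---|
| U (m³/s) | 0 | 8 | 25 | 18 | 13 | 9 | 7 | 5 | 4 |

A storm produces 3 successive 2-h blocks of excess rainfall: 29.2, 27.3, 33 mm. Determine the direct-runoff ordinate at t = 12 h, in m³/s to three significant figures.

Q ≈ 87.9 m³/s

By discrete convolution, Q_j = Σ (P_i / 10 mm) · U_{j−i}.
At t = 12 h (j=6): Q = (29.2/10)·7 + (27.3/10)·9 + (33/10)·13 = 87.9 m³/s.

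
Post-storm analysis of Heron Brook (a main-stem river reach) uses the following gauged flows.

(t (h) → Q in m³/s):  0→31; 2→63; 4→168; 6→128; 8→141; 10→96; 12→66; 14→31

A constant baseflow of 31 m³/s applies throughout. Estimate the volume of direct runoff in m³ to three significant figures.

V ≈ 3.43 × 10^6 m³

Direct-runoff ordinates (Q − Q_b): 0.0, 32.0, 137.0, 97.0, 110.0, 65.0, 35.0, 0.0 m³/s.
ΣQ_DR = 476.0 m³/s.
With Δt = 2 h = 7200 s, V = ΣQ_DR · Δt = 476.0 × 7200 = 3.43 × 10^6 m³.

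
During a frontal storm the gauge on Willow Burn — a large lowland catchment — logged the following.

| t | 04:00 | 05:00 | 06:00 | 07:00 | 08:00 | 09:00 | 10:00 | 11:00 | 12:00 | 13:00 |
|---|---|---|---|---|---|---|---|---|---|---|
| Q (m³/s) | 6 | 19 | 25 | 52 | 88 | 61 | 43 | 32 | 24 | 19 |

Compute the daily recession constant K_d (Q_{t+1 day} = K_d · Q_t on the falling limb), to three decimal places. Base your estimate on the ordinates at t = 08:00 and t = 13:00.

K_d ≈ 0.001

Between t = 08:00 and t = 13:00 the flow falls from 88 to 19 m³/s over 5×1 h = 5 h.
Per-interval ratio K = (19/88)^(1/5) = 0.7360; K_d = K^(24/1) = 0.001.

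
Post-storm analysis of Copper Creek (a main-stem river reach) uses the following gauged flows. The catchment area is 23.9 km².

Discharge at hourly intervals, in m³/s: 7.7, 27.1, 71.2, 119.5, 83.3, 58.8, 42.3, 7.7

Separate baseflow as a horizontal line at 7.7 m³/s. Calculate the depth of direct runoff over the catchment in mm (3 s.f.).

d ≈ 53.6 mm

Direct runoff: 0.0, 19.4, 63.5, 111.8, 75.6, 51.1, 34.6, 0.0 m³/s; ΣQ_DR = 356.0 m³/s.
V = ΣQ_DR · Δt = 356.0 × 3600 s = 1.282 × 10^6 m³.
Over A = 23.9 km², depth = V / A = 53.6 mm.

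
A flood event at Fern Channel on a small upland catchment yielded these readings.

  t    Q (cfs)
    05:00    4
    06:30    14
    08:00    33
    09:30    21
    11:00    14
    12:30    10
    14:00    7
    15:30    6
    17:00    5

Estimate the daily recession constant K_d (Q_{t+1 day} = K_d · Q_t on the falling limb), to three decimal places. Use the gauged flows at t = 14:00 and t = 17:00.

Between t = 14:00 and t = 17:00 the flow falls from 7 to 5 cfs over 2×1.5 h = 3 h.
Per-interval ratio K = (5/7)^(1/2) = 0.8452; K_d = K^(24/1.5) = 0.068.

K_d ≈ 0.068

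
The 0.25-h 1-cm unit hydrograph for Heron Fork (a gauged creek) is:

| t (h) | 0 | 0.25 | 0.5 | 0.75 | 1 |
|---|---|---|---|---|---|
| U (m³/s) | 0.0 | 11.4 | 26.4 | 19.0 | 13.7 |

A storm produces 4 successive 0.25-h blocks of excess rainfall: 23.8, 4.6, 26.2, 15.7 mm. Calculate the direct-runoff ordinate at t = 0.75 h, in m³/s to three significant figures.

By discrete convolution, Q_j = Σ (P_i / 10 mm) · U_{j−i}.
At t = 0.75 h (j=3): Q = (23.8/10)·19.0 + (4.6/10)·26.4 + (26.2/10)·11.4 + (15.7/10)·0.0 = 87.2 m³/s.

Q ≈ 87.2 m³/s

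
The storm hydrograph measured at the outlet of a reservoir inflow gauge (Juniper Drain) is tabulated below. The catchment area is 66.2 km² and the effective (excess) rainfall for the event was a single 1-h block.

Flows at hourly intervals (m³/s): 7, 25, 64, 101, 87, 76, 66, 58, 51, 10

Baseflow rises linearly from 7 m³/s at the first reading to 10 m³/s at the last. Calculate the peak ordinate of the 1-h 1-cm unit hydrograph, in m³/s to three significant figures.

Direct runoff: 0.00, 17.67, 56.33, 93.00, 78.67, 67.33, 57.00, 48.67, 41.33, 0.00 m³/s; ΣQ_DR = 460.0 m³/s, peak = 93.00 m³/s.
Runoff depth d = ΣQ_DR·Δt / A = 460.0 × 3600 / (66.2 km²) = 25.02 mm.
The 1-cm UH is the DRH scaled by (10 mm)/d, so U_p = 93.00 × 10/25.02 = 37.2 m³/s.

U_p ≈ 37.2 m³/s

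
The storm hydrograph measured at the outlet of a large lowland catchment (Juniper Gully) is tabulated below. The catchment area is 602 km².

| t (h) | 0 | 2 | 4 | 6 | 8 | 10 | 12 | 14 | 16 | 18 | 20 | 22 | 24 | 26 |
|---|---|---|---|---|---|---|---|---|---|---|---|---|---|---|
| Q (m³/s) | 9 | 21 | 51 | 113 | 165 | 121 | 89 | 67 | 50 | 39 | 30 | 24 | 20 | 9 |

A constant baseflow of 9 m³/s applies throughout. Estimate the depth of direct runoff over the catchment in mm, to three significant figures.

Direct runoff: 0.0, 12.0, 42.0, 104.0, 156.0, 112.0, 80.0, 58.0, 41.0, 30.0, 21.0, 15.0, 11.0, 0.0 m³/s; ΣQ_DR = 682.0 m³/s.
V = ΣQ_DR · Δt = 682.0 × 7200 s = 4.910 × 10^6 m³.
Over A = 602 km², depth = V / A = 8.16 mm.

d ≈ 8.16 mm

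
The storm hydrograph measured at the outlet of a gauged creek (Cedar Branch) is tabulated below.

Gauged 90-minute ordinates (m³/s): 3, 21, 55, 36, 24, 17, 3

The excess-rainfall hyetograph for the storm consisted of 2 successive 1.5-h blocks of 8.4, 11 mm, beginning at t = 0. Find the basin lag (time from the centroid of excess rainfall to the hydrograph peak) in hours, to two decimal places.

t_L ≈ 1.40 h

Centroid of excess rainfall: t_c = Σ P_i·t̄_i / ΣP_i = 1.6005 h (block centres at 0.75, 2.25 h).
Hydrograph peak occurs at t = 3 h, so basin lag t_L = 3 − 1.6005 = 1.40 h.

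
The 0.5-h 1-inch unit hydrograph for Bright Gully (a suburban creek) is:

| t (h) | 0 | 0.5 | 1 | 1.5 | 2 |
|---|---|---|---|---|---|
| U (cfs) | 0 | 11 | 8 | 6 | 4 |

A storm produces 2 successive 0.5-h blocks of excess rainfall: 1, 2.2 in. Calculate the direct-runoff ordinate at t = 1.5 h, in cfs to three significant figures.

By discrete convolution, Q_j = Σ (P_i / 1 in) · U_{j−i}.
At t = 1.5 h (j=3): Q = (1/1)·6 + (2.2/1)·8 = 23.6 cfs.

Q ≈ 23.6 cfs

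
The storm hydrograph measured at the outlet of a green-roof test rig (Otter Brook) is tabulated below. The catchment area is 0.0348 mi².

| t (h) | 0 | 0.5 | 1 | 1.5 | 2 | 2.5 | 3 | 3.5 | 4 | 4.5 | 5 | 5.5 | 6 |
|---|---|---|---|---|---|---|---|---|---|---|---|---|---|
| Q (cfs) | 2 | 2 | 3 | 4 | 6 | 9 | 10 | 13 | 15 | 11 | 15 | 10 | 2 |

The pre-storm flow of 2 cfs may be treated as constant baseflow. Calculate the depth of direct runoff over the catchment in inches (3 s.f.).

d ≈ 1.69 in

Direct runoff: 0.0, 0.0, 1.0, 2.0, 4.0, 7.0, 8.0, 11.0, 13.0, 9.0, 13.0, 8.0, 0.0 cfs; ΣQ_DR = 76.00 cfs.
V = ΣQ_DR · Δt = 76.00 × 1800 s = 1.368 × 10^5 ft³.
Over A = 0.0348 mi², depth = V / A = 1.69 in.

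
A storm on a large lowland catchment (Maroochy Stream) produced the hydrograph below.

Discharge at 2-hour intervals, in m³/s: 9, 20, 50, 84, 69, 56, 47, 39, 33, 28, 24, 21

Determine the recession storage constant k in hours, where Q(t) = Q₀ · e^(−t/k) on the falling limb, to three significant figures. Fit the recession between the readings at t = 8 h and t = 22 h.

k ≈ 11.8 h

On the falling limb, Q drops from 69 to 21 m³/s between t = 8 h and t = 22 h (Δt = 14 h).
k = −Δt / ln(Q₂/Q₁) = −14 / ln(21/69) = 11.8 h.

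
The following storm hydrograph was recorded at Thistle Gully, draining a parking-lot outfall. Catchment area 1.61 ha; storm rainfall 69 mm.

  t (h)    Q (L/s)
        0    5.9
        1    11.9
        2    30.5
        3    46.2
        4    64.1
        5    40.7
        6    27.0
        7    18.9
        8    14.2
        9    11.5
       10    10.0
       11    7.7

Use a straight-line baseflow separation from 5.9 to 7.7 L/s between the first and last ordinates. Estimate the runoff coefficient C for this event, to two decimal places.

C ≈ 0.67

ΣQ_DR = 207.0 L/s; V = ΣQ_DR·Δt = 7.452 × 10^5 L.
Runoff depth d = V / A = 46.29 mm.
C = d / P = 46.29 / 69 = 0.67.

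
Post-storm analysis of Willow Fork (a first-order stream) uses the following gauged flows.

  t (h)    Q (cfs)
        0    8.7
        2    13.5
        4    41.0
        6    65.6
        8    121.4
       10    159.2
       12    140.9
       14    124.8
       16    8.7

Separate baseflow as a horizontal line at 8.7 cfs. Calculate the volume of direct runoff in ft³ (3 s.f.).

Direct-runoff ordinates (Q − Q_b): 0.0, 4.8, 32.3, 56.9, 112.7, 150.5, 132.2, 116.1, 0.0 cfs.
ΣQ_DR = 605.5 cfs.
With Δt = 2 h = 7200 s, V = ΣQ_DR · Δt = 605.5 × 7200 = 4.36 × 10^6 ft³.

V ≈ 4.36 × 10^6 ft³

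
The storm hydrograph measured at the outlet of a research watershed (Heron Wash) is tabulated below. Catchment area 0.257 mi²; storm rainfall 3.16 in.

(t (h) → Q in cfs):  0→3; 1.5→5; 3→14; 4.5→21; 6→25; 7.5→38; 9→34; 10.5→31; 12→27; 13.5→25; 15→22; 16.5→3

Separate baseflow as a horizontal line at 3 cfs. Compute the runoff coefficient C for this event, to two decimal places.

ΣQ_DR = 212.0 cfs; V = ΣQ_DR·Δt = 1.145 × 10^6 ft³.
Runoff depth d = V / A = 1.917 in.
C = d / P = 1.917 / 3.16 = 0.61.

C ≈ 0.61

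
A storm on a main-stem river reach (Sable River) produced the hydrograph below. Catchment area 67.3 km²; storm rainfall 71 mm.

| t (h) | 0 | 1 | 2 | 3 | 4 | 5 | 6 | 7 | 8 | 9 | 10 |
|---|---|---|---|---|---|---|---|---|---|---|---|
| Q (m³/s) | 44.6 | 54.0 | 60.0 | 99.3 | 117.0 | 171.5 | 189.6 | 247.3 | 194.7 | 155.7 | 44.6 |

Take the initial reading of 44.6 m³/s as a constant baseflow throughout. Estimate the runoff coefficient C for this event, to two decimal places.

ΣQ_DR = 887.7 m³/s; V = ΣQ_DR·Δt = 3.196 × 10^6 m³.
Runoff depth d = V / A = 47.48 mm.
C = d / P = 47.48 / 71 = 0.67.

C ≈ 0.67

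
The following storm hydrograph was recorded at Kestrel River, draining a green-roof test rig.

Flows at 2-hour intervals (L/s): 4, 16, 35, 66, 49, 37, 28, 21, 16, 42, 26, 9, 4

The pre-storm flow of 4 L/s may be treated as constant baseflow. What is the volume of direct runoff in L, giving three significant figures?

Direct-runoff ordinates (Q − Q_b): 0.0, 12.0, 31.0, 62.0, 45.0, 33.0, 24.0, 17.0, 12.0, 38.0, 22.0, 5.0, 0.0 L/s.
ΣQ_DR = 301.0 L/s.
With Δt = 2 h = 7200 s, V = ΣQ_DR · Δt = 301.0 × 7200 = 2.17 × 10^6 L.

V ≈ 2.17 × 10^6 L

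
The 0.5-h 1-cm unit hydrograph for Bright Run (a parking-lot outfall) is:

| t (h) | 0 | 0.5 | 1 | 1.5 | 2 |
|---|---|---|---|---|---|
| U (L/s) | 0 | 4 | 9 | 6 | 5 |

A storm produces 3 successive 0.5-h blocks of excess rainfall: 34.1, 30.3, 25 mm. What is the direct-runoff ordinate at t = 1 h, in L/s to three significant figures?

By discrete convolution, Q_j = Σ (P_i / 10 mm) · U_{j−i}.
At t = 1 h (j=2): Q = (34.1/10)·9 + (30.3/10)·4 + (25/10)·0 = 42.8 L/s.

Q ≈ 42.8 L/s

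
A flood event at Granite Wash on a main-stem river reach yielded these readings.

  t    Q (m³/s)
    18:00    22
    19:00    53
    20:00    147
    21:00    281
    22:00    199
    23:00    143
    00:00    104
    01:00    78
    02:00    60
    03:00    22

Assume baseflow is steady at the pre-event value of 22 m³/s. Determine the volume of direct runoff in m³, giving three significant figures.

V ≈ 3.20 × 10^6 m³

Direct-runoff ordinates (Q − Q_b): 0.0, 31.0, 125.0, 259.0, 177.0, 121.0, 82.0, 56.0, 38.0, 0.0 m³/s.
ΣQ_DR = 889.0 m³/s.
With Δt = 1 h = 3600 s, V = ΣQ_DR · Δt = 889.0 × 3600 = 3.20 × 10^6 m³.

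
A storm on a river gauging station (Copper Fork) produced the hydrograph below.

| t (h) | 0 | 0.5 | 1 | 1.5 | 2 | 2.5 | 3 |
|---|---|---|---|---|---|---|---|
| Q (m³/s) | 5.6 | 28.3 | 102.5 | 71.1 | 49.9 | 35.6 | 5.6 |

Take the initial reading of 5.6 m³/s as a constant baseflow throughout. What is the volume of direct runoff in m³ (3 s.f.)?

Direct-runoff ordinates (Q − Q_b): 0.0, 22.7, 96.9, 65.5, 44.3, 30.0, 0.0 m³/s.
ΣQ_DR = 259.4 m³/s.
With Δt = 0.5 h = 1800 s, V = ΣQ_DR · Δt = 259.4 × 1800 = 4.67 × 10^5 m³.

V ≈ 4.67 × 10^5 m³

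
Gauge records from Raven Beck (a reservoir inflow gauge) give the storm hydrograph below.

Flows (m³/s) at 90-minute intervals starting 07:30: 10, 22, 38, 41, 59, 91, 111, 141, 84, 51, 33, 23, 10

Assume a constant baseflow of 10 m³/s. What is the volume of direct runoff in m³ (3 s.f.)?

Direct-runoff ordinates (Q − Q_b): 0.0, 12.0, 28.0, 31.0, 49.0, 81.0, 101.0, 131.0, 74.0, 41.0, 23.0, 13.0, 0.0 m³/s.
ΣQ_DR = 584.0 m³/s.
With Δt = 1.5 h = 5400 s, V = ΣQ_DR · Δt = 584.0 × 5400 = 3.15 × 10^6 m³.

V ≈ 3.15 × 10^6 m³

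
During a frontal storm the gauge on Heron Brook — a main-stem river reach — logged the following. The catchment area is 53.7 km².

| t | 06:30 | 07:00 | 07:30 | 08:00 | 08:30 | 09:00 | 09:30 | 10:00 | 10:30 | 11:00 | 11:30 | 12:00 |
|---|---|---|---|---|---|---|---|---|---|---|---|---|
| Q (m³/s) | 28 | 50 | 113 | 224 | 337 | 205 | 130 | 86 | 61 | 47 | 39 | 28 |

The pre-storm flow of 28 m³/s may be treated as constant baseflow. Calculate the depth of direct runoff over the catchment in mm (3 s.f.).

Direct runoff: 0.0, 22.0, 85.0, 196.0, 309.0, 177.0, 102.0, 58.0, 33.0, 19.0, 11.0, 0.0 m³/s; ΣQ_DR = 1012 m³/s.
V = ΣQ_DR · Δt = 1012 × 1800 s = 1.822 × 10^6 m³.
Over A = 53.7 km², depth = V / A = 33.9 mm.

d ≈ 33.9 mm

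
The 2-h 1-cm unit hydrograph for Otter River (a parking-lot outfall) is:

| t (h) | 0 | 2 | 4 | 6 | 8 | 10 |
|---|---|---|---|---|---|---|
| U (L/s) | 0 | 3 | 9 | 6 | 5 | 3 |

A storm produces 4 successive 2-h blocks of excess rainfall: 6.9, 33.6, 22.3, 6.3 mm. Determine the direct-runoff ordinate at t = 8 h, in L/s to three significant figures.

Q ≈ 45.6 L/s

By discrete convolution, Q_j = Σ (P_i / 10 mm) · U_{j−i}.
At t = 8 h (j=4): Q = (6.9/10)·5 + (33.6/10)·6 + (22.3/10)·9 + (6.3/10)·3 = 45.6 L/s.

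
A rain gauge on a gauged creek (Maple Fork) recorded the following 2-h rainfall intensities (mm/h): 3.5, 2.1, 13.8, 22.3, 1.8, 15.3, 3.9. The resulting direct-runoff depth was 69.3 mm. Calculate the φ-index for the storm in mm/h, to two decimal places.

Only the 3 blocks with intensity above φ contribute runoff: 13.8, 22.3, 15.3 mm/h.
Σ(I−φ)·Δt = d  ⇒  (13.8+22.3+15.3 − 3φ)·2 = 69.3
φ = (51.40 − 69.3/2) / 3 = 5.58 mm/h.

φ ≈ 5.58 mm/h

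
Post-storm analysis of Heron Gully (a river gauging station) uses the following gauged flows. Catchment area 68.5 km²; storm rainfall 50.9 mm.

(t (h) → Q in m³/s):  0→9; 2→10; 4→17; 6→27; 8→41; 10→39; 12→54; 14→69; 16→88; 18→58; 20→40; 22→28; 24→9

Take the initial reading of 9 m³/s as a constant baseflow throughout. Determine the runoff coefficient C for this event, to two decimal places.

C ≈ 0.77

ΣQ_DR = 372.0 m³/s; V = ΣQ_DR·Δt = 2.678 × 10^6 m³.
Runoff depth d = V / A = 39.10 mm.
C = d / P = 39.10 / 50.9 = 0.77.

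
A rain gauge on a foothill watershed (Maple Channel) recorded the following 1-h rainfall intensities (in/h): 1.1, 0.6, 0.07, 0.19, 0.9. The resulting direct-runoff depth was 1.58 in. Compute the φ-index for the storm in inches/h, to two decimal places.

Only the 3 blocks with intensity above φ contribute runoff: 1.1, 0.6, 0.9 in/h.
Σ(I−φ)·Δt = d  ⇒  (1.1+0.6+0.9 − 3φ)·1 = 1.58
φ = (2.600 − 1.58/1) / 3 = 0.34 in/h.

φ ≈ 0.34 in/h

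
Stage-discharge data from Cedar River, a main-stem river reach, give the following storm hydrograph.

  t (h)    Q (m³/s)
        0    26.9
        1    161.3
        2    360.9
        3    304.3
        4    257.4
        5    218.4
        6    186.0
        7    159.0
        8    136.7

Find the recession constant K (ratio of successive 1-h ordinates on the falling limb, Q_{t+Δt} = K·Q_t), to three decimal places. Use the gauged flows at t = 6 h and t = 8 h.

Using the recession-limb readings at t = 6 h and t = 8 h: Q falls from 186.0 to 136.7 m³/s over 2 intervals.
K = (Q₂/Q₁)^(1/2) = (136.7/186.0)^(1/2) = 0.857.

K ≈ 0.857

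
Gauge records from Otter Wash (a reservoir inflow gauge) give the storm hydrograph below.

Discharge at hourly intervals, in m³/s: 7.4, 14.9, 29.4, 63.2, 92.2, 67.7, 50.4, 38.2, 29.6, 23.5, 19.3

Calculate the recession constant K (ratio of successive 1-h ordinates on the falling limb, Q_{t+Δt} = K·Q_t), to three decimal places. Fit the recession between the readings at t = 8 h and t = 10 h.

Using the recession-limb readings at t = 8 h and t = 10 h: Q falls from 29.6 to 19.3 m³/s over 2 intervals.
K = (Q₂/Q₁)^(1/2) = (19.3/29.6)^(1/2) = 0.807.

K ≈ 0.807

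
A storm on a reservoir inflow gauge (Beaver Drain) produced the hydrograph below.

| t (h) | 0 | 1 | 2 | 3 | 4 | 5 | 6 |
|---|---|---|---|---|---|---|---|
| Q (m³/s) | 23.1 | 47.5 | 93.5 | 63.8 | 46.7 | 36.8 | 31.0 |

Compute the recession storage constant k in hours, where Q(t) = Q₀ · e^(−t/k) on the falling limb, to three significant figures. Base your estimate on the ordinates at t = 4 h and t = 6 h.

k ≈ 4.88 h

On the falling limb, Q drops from 46.7 to 31.0 m³/s between t = 4 h and t = 6 h (Δt = 2 h).
k = −Δt / ln(Q₂/Q₁) = −2 / ln(31.0/46.7) = 4.88 h.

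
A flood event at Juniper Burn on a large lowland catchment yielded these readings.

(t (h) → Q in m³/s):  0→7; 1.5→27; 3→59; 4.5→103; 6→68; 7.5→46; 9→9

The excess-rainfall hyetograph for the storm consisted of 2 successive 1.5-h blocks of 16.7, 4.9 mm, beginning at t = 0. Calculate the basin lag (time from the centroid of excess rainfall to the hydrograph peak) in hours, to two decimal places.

t_L ≈ 3.41 h

Centroid of excess rainfall: t_c = Σ P_i·t̄_i / ΣP_i = 1.0903 h (block centres at 0.75, 2.25 h).
Hydrograph peak occurs at t = 4.5 h, so basin lag t_L = 4.5 − 1.0903 = 3.41 h.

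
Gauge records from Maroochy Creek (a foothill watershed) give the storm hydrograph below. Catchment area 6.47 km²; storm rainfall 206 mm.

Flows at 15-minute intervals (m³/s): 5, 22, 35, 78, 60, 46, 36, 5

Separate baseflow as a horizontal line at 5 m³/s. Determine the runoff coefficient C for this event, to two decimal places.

ΣQ_DR = 247.0 m³/s; V = ΣQ_DR·Δt = 2.223 × 10^5 m³.
Runoff depth d = V / A = 34.36 mm.
C = d / P = 34.36 / 206 = 0.17.

C ≈ 0.17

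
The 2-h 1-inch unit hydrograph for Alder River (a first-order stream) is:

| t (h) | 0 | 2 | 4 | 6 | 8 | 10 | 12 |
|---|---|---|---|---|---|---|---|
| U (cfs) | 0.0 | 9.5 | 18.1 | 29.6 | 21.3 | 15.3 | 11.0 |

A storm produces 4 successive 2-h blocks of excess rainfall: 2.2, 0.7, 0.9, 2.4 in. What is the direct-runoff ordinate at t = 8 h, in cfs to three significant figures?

By discrete convolution, Q_j = Σ (P_i / 1 in) · U_{j−i}.
At t = 8 h (j=4): Q = (2.2/1)·21.3 + (0.7/1)·29.6 + (0.9/1)·18.1 + (2.4/1)·9.5 = 107 cfs.

Q ≈ 107 cfs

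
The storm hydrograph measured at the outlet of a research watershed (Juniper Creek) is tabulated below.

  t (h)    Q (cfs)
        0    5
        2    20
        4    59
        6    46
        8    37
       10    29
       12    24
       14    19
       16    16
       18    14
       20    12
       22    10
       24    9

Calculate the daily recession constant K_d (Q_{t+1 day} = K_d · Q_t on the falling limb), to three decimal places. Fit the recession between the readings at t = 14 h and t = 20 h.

K_d ≈ 0.159

Between t = 14 h and t = 20 h the flow falls from 19 to 12 cfs over 3×2 h = 6 h.
Per-interval ratio K = (12/19)^(1/3) = 0.8580; K_d = K^(24/2) = 0.159.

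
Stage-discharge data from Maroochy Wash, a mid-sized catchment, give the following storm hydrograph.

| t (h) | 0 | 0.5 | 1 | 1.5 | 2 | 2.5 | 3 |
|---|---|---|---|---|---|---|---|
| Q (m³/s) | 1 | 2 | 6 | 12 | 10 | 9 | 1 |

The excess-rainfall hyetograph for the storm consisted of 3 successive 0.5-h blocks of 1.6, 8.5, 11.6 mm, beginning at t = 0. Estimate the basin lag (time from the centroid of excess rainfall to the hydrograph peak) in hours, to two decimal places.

Centroid of excess rainfall: t_c = Σ P_i·t̄_i / ΣP_i = 0.9804 h (block centres at 0.25, 0.75, 1.25 h).
Hydrograph peak occurs at t = 1.5 h, so basin lag t_L = 1.5 − 0.9804 = 0.52 h.

t_L ≈ 0.52 h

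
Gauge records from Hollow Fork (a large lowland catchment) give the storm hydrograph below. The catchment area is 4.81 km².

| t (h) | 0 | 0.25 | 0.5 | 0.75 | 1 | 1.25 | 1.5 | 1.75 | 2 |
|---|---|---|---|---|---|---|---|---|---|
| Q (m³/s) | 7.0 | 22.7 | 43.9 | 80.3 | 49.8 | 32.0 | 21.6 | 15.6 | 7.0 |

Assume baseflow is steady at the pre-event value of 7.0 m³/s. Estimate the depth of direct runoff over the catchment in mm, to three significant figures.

d ≈ 40.6 mm

Direct runoff: 0.0, 15.7, 36.9, 73.3, 42.8, 25.0, 14.6, 8.6, 0.0 m³/s; ΣQ_DR = 216.9 m³/s.
V = ΣQ_DR · Δt = 216.9 × 900 s = 1.952 × 10^5 m³.
Over A = 4.81 km², depth = V / A = 40.6 mm.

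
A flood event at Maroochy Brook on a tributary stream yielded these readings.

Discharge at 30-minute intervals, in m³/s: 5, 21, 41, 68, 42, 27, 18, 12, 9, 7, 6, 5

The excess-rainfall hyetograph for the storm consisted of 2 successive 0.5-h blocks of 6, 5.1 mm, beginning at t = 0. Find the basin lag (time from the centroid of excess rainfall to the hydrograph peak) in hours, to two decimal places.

Centroid of excess rainfall: t_c = Σ P_i·t̄_i / ΣP_i = 0.4797 h (block centres at 0.25, 0.75 h).
Hydrograph peak occurs at t = 1.5 h, so basin lag t_L = 1.5 − 0.4797 = 1.02 h.

t_L ≈ 1.02 h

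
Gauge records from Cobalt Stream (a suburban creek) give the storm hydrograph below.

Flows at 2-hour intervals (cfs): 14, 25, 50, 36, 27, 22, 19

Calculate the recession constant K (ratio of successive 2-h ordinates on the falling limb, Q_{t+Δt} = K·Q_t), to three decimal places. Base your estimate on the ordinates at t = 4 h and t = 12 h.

K ≈ 0.785

Using the recession-limb readings at t = 4 h and t = 12 h: Q falls from 50 to 19 cfs over 4 intervals.
K = (Q₂/Q₁)^(1/4) = (19/50)^(1/4) = 0.785.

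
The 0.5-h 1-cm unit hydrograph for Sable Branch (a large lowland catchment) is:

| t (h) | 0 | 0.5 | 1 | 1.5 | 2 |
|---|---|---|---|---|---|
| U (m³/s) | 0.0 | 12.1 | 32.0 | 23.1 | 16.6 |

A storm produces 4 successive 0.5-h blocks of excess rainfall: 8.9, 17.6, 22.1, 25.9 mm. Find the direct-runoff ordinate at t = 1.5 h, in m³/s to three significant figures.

Q ≈ 104 m³/s

By discrete convolution, Q_j = Σ (P_i / 10 mm) · U_{j−i}.
At t = 1.5 h (j=3): Q = (8.9/10)·23.1 + (17.6/10)·32.0 + (22.1/10)·12.1 + (25.9/10)·0.0 = 104 m³/s.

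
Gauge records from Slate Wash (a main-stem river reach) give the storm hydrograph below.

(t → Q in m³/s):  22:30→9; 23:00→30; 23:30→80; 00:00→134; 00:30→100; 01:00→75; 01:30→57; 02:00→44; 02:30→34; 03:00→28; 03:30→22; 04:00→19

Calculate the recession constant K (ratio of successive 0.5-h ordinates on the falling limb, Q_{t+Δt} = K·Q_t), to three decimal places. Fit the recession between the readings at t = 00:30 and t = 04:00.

K ≈ 0.789

Using the recession-limb readings at t = 00:30 and t = 04:00: Q falls from 100 to 19 m³/s over 7 intervals.
K = (Q₂/Q₁)^(1/7) = (19/100)^(1/7) = 0.789.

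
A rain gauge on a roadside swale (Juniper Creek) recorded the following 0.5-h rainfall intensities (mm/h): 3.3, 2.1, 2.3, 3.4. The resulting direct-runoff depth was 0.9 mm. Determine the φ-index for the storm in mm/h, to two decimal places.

Only the 2 blocks with intensity above φ contribute runoff: 3.3, 3.4 mm/h.
Σ(I−φ)·Δt = d  ⇒  (3.3+3.4 − 2φ)·0.5 = 0.9
φ = (6.700 − 0.9/0.5) / 2 = 2.45 mm/h.

φ ≈ 2.45 mm/h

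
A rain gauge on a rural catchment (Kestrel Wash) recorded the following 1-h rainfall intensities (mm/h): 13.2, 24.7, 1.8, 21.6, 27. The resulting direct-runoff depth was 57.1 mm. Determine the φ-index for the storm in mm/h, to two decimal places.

Only the 4 blocks with intensity above φ contribute runoff: 13.2, 24.7, 21.6, 27 mm/h.
Σ(I−φ)·Δt = d  ⇒  (13.2+24.7+21.6+27 − 4φ)·1 = 57.1
φ = (86.50 − 57.1/1) / 4 = 7.35 mm/h.

φ ≈ 7.35 mm/h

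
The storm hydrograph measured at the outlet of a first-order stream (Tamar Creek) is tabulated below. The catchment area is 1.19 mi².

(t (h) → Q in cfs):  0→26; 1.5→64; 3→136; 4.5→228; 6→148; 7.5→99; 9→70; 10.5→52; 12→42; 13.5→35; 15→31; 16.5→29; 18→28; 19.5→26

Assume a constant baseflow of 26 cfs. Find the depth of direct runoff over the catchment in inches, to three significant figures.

Direct runoff: 0.0, 38.0, 110.0, 202.0, 122.0, 73.0, 44.0, 26.0, 16.0, 9.0, 5.0, 3.0, 2.0, 0.0 cfs; ΣQ_DR = 650.0 cfs.
V = ΣQ_DR · Δt = 650.0 × 5400 s = 3.510 × 10^6 ft³.
Over A = 1.19 mi², depth = V / A = 1.27 in.

d ≈ 1.27 in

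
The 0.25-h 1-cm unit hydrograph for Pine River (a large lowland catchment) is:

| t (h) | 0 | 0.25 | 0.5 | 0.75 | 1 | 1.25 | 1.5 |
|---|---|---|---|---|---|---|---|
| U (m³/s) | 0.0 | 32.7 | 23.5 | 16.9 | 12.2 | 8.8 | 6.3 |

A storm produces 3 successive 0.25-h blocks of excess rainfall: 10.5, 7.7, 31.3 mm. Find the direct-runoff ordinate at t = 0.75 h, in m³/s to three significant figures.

By discrete convolution, Q_j = Σ (P_i / 10 mm) · U_{j−i}.
At t = 0.75 h (j=3): Q = (10.5/10)·16.9 + (7.7/10)·23.5 + (31.3/10)·32.7 = 138 m³/s.

Q ≈ 138 m³/s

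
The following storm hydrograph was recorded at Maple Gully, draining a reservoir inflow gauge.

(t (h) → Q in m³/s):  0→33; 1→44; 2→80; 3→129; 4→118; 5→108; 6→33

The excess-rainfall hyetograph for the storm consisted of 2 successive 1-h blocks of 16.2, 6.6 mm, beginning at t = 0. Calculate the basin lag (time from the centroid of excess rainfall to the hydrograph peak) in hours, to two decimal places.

Centroid of excess rainfall: t_c = Σ P_i·t̄_i / ΣP_i = 0.7895 h (block centres at 0.5, 1.5 h).
Hydrograph peak occurs at t = 3 h, so basin lag t_L = 3 − 0.7895 = 2.21 h.

t_L ≈ 2.21 h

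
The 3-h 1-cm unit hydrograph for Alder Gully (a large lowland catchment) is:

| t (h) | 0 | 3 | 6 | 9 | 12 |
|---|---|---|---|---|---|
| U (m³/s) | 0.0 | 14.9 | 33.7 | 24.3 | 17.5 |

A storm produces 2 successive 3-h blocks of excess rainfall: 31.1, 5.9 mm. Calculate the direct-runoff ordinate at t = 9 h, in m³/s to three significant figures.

By discrete convolution, Q_j = Σ (P_i / 10 mm) · U_{j−i}.
At t = 9 h (j=3): Q = (31.1/10)·24.3 + (5.9/10)·33.7 = 95.5 m³/s.

Q ≈ 95.5 m³/s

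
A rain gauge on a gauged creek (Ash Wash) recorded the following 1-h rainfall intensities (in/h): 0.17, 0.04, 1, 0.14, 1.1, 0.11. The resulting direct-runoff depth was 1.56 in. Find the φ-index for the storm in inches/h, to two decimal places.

φ ≈ 0.27 in/h

Only the 2 blocks with intensity above φ contribute runoff: 1, 1.1 in/h.
Σ(I−φ)·Δt = d  ⇒  (1+1.1 − 2φ)·1 = 1.56
φ = (2.100 − 1.56/1) / 2 = 0.27 in/h.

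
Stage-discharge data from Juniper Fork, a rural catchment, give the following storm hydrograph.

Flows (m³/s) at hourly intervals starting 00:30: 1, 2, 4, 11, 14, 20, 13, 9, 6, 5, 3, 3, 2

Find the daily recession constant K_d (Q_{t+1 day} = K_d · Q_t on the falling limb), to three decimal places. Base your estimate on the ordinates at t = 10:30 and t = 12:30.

Between t = 10:30 and t = 12:30 the flow falls from 3 to 2 m³/s over 2×1 h = 2 h.
Per-interval ratio K = (2/3)^(1/2) = 0.8165; K_d = K^(24/1) = 0.008.

K_d ≈ 0.008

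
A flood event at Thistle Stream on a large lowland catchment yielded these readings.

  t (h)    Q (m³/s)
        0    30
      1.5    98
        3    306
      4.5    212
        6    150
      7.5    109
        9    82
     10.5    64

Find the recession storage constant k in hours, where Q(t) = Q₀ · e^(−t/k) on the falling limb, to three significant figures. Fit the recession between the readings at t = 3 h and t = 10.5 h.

k ≈ 4.79 h

On the falling limb, Q drops from 306 to 64 m³/s between t = 3 h and t = 10.5 h (Δt = 7.5 h).
k = −Δt / ln(Q₂/Q₁) = −7.5 / ln(64/306) = 4.79 h.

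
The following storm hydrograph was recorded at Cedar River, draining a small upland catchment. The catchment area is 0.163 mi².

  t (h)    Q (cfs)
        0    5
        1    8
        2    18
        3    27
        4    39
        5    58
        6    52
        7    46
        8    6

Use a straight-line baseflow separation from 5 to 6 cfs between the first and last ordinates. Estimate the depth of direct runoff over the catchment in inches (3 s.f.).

Direct runoff: 0.00, 2.88, 12.75, 21.62, 33.50, 52.38, 46.25, 40.12, 0.00 cfs; ΣQ_DR = 209.5 cfs.
V = ΣQ_DR · Δt = 209.5 × 3600 s = 7.542 × 10^5 ft³.
Over A = 0.163 mi², depth = V / A = 1.99 in.

d ≈ 1.99 in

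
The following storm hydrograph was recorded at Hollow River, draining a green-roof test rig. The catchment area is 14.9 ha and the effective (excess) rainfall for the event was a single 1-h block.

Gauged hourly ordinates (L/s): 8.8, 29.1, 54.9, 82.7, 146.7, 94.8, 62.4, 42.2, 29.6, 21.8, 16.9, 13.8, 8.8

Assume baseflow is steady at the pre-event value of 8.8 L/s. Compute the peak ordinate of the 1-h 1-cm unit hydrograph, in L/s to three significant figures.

U_p ≈ 115 L/s

Direct runoff: 0.0, 20.3, 46.1, 73.9, 137.9, 86.0, 53.6, 33.4, 20.8, 13.0, 8.1, 5.0, 0.0 L/s; ΣQ_DR = 498.1 L/s, peak = 137.9 L/s.
Runoff depth d = ΣQ_DR·Δt / A = 498.1 × 3600 / (14.9 ha) = 12.03 mm.
The 1-cm UH is the DRH scaled by (10 mm)/d, so U_p = 137.9 × 10/12.03 = 115 L/s.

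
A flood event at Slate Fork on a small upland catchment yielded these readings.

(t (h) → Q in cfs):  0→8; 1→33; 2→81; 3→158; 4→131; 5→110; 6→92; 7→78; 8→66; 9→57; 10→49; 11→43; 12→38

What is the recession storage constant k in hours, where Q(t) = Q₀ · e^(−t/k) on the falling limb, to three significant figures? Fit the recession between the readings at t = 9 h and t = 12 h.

k ≈ 7.40 h

On the falling limb, Q drops from 57 to 38 cfs between t = 9 h and t = 12 h (Δt = 3 h).
k = −Δt / ln(Q₂/Q₁) = −3 / ln(38/57) = 7.40 h.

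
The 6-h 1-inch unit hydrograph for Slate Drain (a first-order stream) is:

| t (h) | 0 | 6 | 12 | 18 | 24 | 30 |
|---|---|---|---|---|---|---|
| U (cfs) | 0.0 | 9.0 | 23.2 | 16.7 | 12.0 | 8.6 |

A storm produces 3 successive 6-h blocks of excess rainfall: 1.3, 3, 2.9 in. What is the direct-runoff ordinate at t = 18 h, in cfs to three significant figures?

By discrete convolution, Q_j = Σ (P_i / 1 in) · U_{j−i}.
At t = 18 h (j=3): Q = (1.3/1)·16.7 + (3/1)·23.2 + (2.9/1)·9.0 = 117 cfs.

Q ≈ 117 cfs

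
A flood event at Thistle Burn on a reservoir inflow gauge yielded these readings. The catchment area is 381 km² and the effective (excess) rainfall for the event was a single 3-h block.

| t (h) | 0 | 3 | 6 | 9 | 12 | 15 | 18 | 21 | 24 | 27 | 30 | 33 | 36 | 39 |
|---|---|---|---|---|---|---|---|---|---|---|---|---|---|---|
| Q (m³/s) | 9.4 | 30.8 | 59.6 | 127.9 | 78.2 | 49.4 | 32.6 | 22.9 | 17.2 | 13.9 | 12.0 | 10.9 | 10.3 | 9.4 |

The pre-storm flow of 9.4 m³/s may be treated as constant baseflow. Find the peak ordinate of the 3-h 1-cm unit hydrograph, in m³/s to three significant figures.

Direct runoff: 0.0, 21.4, 50.2, 118.5, 68.8, 40.0, 23.2, 13.5, 7.8, 4.5, 2.6, 1.5, 0.9, 0.0 m³/s; ΣQ_DR = 352.9 m³/s, peak = 118.5 m³/s.
Runoff depth d = ΣQ_DR·Δt / A = 352.9 × 10800 / (381 km²) = 10.00 mm.
The 1-cm UH is the DRH scaled by (10 mm)/d, so U_p = 118.5 × 10/10.00 = 118 m³/s.

U_p ≈ 118 m³/s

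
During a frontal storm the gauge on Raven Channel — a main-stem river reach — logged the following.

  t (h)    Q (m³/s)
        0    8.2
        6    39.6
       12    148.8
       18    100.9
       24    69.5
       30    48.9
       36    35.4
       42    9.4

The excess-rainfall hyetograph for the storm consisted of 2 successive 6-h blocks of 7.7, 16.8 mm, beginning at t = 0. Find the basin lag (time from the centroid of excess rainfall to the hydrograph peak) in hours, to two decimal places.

Centroid of excess rainfall: t_c = Σ P_i·t̄_i / ΣP_i = 7.1143 h (block centres at 3, 9 h).
Hydrograph peak occurs at t = 12 h, so basin lag t_L = 12 − 7.1143 = 4.89 h.

t_L ≈ 4.89 h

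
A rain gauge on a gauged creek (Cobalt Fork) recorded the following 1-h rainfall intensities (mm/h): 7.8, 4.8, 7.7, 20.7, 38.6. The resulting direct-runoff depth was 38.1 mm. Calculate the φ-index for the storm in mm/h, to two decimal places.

φ ≈ 10.60 mm/h

Only the 2 blocks with intensity above φ contribute runoff: 20.7, 38.6 mm/h.
Σ(I−φ)·Δt = d  ⇒  (20.7+38.6 − 2φ)·1 = 38.1
φ = (59.30 − 38.1/1) / 2 = 10.60 mm/h.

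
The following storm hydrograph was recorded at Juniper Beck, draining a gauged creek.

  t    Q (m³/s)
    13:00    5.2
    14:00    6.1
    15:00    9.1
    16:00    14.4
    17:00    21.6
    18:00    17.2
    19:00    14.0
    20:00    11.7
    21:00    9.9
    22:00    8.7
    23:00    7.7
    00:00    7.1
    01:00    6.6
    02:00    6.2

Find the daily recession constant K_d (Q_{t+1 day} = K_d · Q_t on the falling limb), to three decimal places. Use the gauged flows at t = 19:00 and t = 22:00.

Between t = 19:00 and t = 22:00 the flow falls from 14.0 to 8.7 m³/s over 3×1 h = 3 h.
Per-interval ratio K = (8.7/14.0)^(1/3) = 0.8534; K_d = K^(24/1) = 0.022.

K_d ≈ 0.022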